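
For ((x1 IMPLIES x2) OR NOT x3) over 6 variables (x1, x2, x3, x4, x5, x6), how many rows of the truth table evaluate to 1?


Formula: ((x1 IMPLIES x2) OR NOT x3) over 6 vars (64 rows)
Evaluate each row (x1, x2, x3, x4, x5, x6 as bits, MSB first):
  row 0 [000000]: ((0 IMPLIES 0) OR NOT 0) -> 1
  row 1 [000001]: ((0 IMPLIES 0) OR NOT 0) -> 1
  row 2 [000010]: ((0 IMPLIES 0) OR NOT 0) -> 1
  row 3 [000011]: ((0 IMPLIES 0) OR NOT 0) -> 1
  row 4 [000100]: ((0 IMPLIES 0) OR NOT 0) -> 1
  (every remaining row is evaluated the same way; all 64 results are listed next)
Full result column, 8 rows per line (x1,x2,x3 fixed per line; x4,x5,x6 runs 000..111 left to right):
  rows 0-7 [x1,x2,x3=000]: 11111111  (ones: 8)
  rows 8-15 [x1,x2,x3=001]: 11111111  (ones: 8)
  rows 16-23 [x1,x2,x3=010]: 11111111  (ones: 8)
  rows 24-31 [x1,x2,x3=011]: 11111111  (ones: 8)
  rows 32-39 [x1,x2,x3=100]: 11111111  (ones: 8)
  rows 40-47 [x1,x2,x3=101]: 00000000  (ones: 0)
  rows 48-55 [x1,x2,x3=110]: 11111111  (ones: 8)
  rows 56-63 [x1,x2,x3=111]: 11111111  (ones: 8)
Count of 1-rows = 8+8+8+8+8+0+8+8 = 56

56


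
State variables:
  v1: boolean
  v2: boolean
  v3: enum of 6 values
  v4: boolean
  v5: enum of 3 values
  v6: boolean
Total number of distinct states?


State space = product of domain sizes of all variables.
Domain sizes:
  v1 (boolean): 2
  v2 (boolean): 2
  v3 (enum of 6 values): 6
  v4 (boolean): 2
  v5 (enum of 3 values): 3
  v6 (boolean): 2
Product = 2 * 2 * 6 * 2 * 3 * 2 = 288

288


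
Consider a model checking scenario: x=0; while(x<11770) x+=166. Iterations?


Step 1: x goes from 0 toward 11770 by 166; the body runs while x<11770, so iterations = ceil((bound-start)/step)
Step 2: Distance=11770
Step 3: ceil(11770/166)=71

71


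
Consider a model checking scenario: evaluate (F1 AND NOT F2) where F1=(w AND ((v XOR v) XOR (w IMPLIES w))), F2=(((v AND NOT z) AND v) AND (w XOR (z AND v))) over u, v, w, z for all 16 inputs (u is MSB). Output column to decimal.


F1 = (w AND ((v XOR v) XOR (w IMPLIES w)))
F2 = (((v AND NOT z) AND v) AND (w XOR (z AND v)))
Counterexample to F1=>F2 is where F1=1 and F2=0.
Evaluate each row (bits = u,v,w,z, MSB first):
  row 0 [0000]: F1=0 F2=0 -> F1&~F2 -> 0
  row 1 [0001]: F1=0 F2=0 -> F1&~F2 -> 0
  row 2 [0010]: F1=1 F2=0 -> F1&~F2 -> 1
  row 3 [0011]: F1=1 F2=0 -> F1&~F2 -> 1
  row 4 [0100]: F1=0 F2=0 -> F1&~F2 -> 0
  row 5 [0101]: F1=0 F2=0 -> F1&~F2 -> 0
  row 6 [0110]: F1=1 F2=1 -> F1&~F2 -> 0
  row 7 [0111]: F1=1 F2=0 -> F1&~F2 -> 1
  row 8 [1000]: F1=0 F2=0 -> F1&~F2 -> 0
  row 9 [1001]: F1=0 F2=0 -> F1&~F2 -> 0
  row 10 [1010]: F1=1 F2=0 -> F1&~F2 -> 1
  row 11 [1011]: F1=1 F2=0 -> F1&~F2 -> 1
  row 12 [1100]: F1=0 F2=0 -> F1&~F2 -> 0
  row 13 [1101]: F1=0 F2=0 -> F1&~F2 -> 0
  row 14 [1110]: F1=1 F2=1 -> F1&~F2 -> 0
  row 15 [1111]: F1=1 F2=0 -> F1&~F2 -> 1
Full result column, 4 rows per line (u,v fixed per line; w,z runs 00..11 left to right):
  rows 0-3 [u,v=00]: 0011  = hex 3
  rows 4-7 [u,v=01]: 0001  = hex 1
  rows 8-11 [u,v=10]: 0011  = hex 3
  rows 12-15 [u,v=11]: 0001  = hex 1
Counterexample vector (row 0 .. row 15) = 0011000100110001
Output column grouped in 4s = 0011 0001 0011 0001 = 0x3131
Convert to decimal digit by digit (value = value*16 + digit):
  3 -> 3
  3*16 + 1 = 49
  49*16 + 3 = 787
  787*16 + 1 = 12593
Decimal = 12593

12593


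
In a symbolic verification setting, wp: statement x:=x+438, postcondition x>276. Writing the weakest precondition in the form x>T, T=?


Formula: wp(x:=E, P) = P[E/x] (substitute E for x in postcondition)
Step 1: Postcondition: x>276
Step 2: Substitute x+438 for x: x+438>276
Step 3: Solve for x: x > 276-438 = -162

-162


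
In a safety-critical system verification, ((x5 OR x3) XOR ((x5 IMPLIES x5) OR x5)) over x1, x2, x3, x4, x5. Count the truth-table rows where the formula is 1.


Formula: ((x5 OR x3) XOR ((x5 IMPLIES x5) OR x5)) over 5 vars (32 rows)
Evaluate each row (x1, x2, x3, x4, x5 as bits, MSB first):
  row 0 [00000]: ((0 OR 0) XOR ((0 IMPLIES 0) OR 0)) -> 1
  row 1 [00001]: ((1 OR 0) XOR ((1 IMPLIES 1) OR 1)) -> 0
  row 2 [00010]: ((0 OR 0) XOR ((0 IMPLIES 0) OR 0)) -> 1
  row 3 [00011]: ((1 OR 0) XOR ((1 IMPLIES 1) OR 1)) -> 0
  row 4 [00100]: ((0 OR 1) XOR ((0 IMPLIES 0) OR 0)) -> 0
  row 5 [00101]: ((1 OR 1) XOR ((1 IMPLIES 1) OR 1)) -> 0
  row 6 [00110]: ((0 OR 1) XOR ((0 IMPLIES 0) OR 0)) -> 0
  row 7 [00111]: ((1 OR 1) XOR ((1 IMPLIES 1) OR 1)) -> 0
  row 8 [01000]: ((0 OR 0) XOR ((0 IMPLIES 0) OR 0)) -> 1
  row 9 [01001]: ((1 OR 0) XOR ((1 IMPLIES 1) OR 1)) -> 0
  row 10 [01010]: ((0 OR 0) XOR ((0 IMPLIES 0) OR 0)) -> 1
  row 11 [01011]: ((1 OR 0) XOR ((1 IMPLIES 1) OR 1)) -> 0
  row 12 [01100]: ((0 OR 1) XOR ((0 IMPLIES 0) OR 0)) -> 0
  row 13 [01101]: ((1 OR 1) XOR ((1 IMPLIES 1) OR 1)) -> 0
  row 14 [01110]: ((0 OR 1) XOR ((0 IMPLIES 0) OR 0)) -> 0
  row 15 [01111]: ((1 OR 1) XOR ((1 IMPLIES 1) OR 1)) -> 0
  row 16 [10000]: ((0 OR 0) XOR ((0 IMPLIES 0) OR 0)) -> 1
  row 17 [10001]: ((1 OR 0) XOR ((1 IMPLIES 1) OR 1)) -> 0
  row 18 [10010]: ((0 OR 0) XOR ((0 IMPLIES 0) OR 0)) -> 1
  row 19 [10011]: ((1 OR 0) XOR ((1 IMPLIES 1) OR 1)) -> 0
  row 20 [10100]: ((0 OR 1) XOR ((0 IMPLIES 0) OR 0)) -> 0
  row 21 [10101]: ((1 OR 1) XOR ((1 IMPLIES 1) OR 1)) -> 0
  row 22 [10110]: ((0 OR 1) XOR ((0 IMPLIES 0) OR 0)) -> 0
  row 23 [10111]: ((1 OR 1) XOR ((1 IMPLIES 1) OR 1)) -> 0
  row 24 [11000]: ((0 OR 0) XOR ((0 IMPLIES 0) OR 0)) -> 1
  row 25 [11001]: ((1 OR 0) XOR ((1 IMPLIES 1) OR 1)) -> 0
  row 26 [11010]: ((0 OR 0) XOR ((0 IMPLIES 0) OR 0)) -> 1
  row 27 [11011]: ((1 OR 0) XOR ((1 IMPLIES 1) OR 1)) -> 0
  row 28 [11100]: ((0 OR 1) XOR ((0 IMPLIES 0) OR 0)) -> 0
  row 29 [11101]: ((1 OR 1) XOR ((1 IMPLIES 1) OR 1)) -> 0
  row 30 [11110]: ((0 OR 1) XOR ((0 IMPLIES 0) OR 0)) -> 0
  row 31 [11111]: ((1 OR 1) XOR ((1 IMPLIES 1) OR 1)) -> 0
Full result column, 8 rows per line (x1,x2 fixed per line; x3,x4,x5 runs 000..111 left to right):
  rows 0-7 [x1,x2=00]: 10100000  (ones: 2)
  rows 8-15 [x1,x2=01]: 10100000  (ones: 2)
  rows 16-23 [x1,x2=10]: 10100000  (ones: 2)
  rows 24-31 [x1,x2=11]: 10100000  (ones: 2)
Count of 1-rows = 2+2+2+2 = 8

8


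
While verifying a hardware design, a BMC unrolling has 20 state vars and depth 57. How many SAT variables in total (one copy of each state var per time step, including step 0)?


BMC unrolls to depth k, creating one copy of each state var for steps 0..k.
Step count = 57 + 1 = 58 (steps 0 through 57)
Vars per step = 20
Total = 20 * 58 = 1160

1160


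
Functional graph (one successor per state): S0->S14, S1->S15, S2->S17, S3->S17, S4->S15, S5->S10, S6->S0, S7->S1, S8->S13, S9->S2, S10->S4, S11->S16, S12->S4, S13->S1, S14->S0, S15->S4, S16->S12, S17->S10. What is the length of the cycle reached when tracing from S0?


Trace from S0 until a state repeats:
  S0 -> S14 -> S0
S0 first seen at step 0, revisited at step 2.
Cycle length = 2 - 0 = 2

2


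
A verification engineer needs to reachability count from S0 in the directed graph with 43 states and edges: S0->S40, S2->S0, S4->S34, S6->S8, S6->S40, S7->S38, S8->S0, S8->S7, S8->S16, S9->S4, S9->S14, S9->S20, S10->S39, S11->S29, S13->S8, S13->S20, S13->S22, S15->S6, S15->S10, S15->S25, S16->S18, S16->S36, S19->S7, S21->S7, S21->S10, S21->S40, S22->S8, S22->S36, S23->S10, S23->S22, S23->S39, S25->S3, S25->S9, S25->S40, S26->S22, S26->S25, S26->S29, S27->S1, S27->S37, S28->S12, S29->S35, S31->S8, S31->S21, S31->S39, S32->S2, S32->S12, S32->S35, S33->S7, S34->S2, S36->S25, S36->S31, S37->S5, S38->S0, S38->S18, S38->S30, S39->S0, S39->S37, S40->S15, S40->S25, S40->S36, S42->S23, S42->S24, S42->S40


BFS from S0:
  layer 0: {S0}
  layer 1: {S40}
  layer 2: {S15, S25, S36}
  layer 3: {S3, S6, S9, S10, S31}
  layer 4: {S4, S8, S14, S20, S21, S39}
  layer 5: {S7, S16, S34, S37}
  layer 6: {S2, S5, S18, S38}
  layer 7: {S30}
Reachable set: {S0, S2, S3, S4, S5, S6, S7, S8, S9, S10, S14, S15, S16, S18, S20, S21, S25, S30, S31, S34, S36, S37, S38, S39, S40}
Count = 25

25


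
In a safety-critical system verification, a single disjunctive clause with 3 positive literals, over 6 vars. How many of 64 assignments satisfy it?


Step 1: Total=2^6=64
Step 2: Unsat when all 3 false: 2^3=8
Step 3: Sat=64-8=56

56


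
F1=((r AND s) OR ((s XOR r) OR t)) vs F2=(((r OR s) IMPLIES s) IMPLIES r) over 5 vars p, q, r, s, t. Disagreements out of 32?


F1 = ((r AND s) OR ((s XOR r) OR t))
F2 = (((r OR s) IMPLIES s) IMPLIES r)
Evaluate both on each of 32 rows (bits = p,q,r,s,t):
  row 0 [00000]: F1=0 F2=0 -> 0
  row 1 [00001]: F1=1 F2=0 (differ) -> 1
  row 2 [00010]: F1=1 F2=0 (differ) -> 1
  row 3 [00011]: F1=1 F2=0 (differ) -> 1
  row 4 [00100]: F1=1 F2=1 -> 0
  row 5 [00101]: F1=1 F2=1 -> 0
  row 6 [00110]: F1=1 F2=1 -> 0
  row 7 [00111]: F1=1 F2=1 -> 0
  row 8 [01000]: F1=0 F2=0 -> 0
  row 9 [01001]: F1=1 F2=0 (differ) -> 1
  row 10 [01010]: F1=1 F2=0 (differ) -> 1
  row 11 [01011]: F1=1 F2=0 (differ) -> 1
  row 12 [01100]: F1=1 F2=1 -> 0
  row 13 [01101]: F1=1 F2=1 -> 0
  row 14 [01110]: F1=1 F2=1 -> 0
  row 15 [01111]: F1=1 F2=1 -> 0
  row 16 [10000]: F1=0 F2=0 -> 0
  row 17 [10001]: F1=1 F2=0 (differ) -> 1
  row 18 [10010]: F1=1 F2=0 (differ) -> 1
  row 19 [10011]: F1=1 F2=0 (differ) -> 1
  row 20 [10100]: F1=1 F2=1 -> 0
  row 21 [10101]: F1=1 F2=1 -> 0
  row 22 [10110]: F1=1 F2=1 -> 0
  row 23 [10111]: F1=1 F2=1 -> 0
  row 24 [11000]: F1=0 F2=0 -> 0
  row 25 [11001]: F1=1 F2=0 (differ) -> 1
  row 26 [11010]: F1=1 F2=0 (differ) -> 1
  row 27 [11011]: F1=1 F2=0 (differ) -> 1
  row 28 [11100]: F1=1 F2=1 -> 0
  row 29 [11101]: F1=1 F2=1 -> 0
  row 30 [11110]: F1=1 F2=1 -> 0
  row 31 [11111]: F1=1 F2=1 -> 0
Full result column, 8 rows per line (p,q fixed per line; r,s,t runs 000..111 left to right):
  rows 0-7 [p,q=00]: 01110000  (ones: 3)
  rows 8-15 [p,q=01]: 01110000  (ones: 3)
  rows 16-23 [p,q=10]: 01110000  (ones: 3)
  rows 24-31 [p,q=11]: 01110000  (ones: 3)
Disagreements = 3+3+3+3 = 12

12


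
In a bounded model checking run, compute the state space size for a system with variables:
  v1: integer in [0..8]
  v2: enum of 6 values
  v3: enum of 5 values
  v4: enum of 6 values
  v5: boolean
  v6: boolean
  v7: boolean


State space = product of domain sizes of all variables.
Domain sizes:
  v1 (integer in [0..8]): 9
  v2 (enum of 6 values): 6
  v3 (enum of 5 values): 5
  v4 (enum of 6 values): 6
  v5 (boolean): 2
  v6 (boolean): 2
  v7 (boolean): 2
Product = 9 * 6 * 5 * 6 * 2 * 2 * 2 = 12960

12960


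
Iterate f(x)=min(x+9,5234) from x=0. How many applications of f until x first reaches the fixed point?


Step 1: x=0, cap=5234, increment=9
Step 2: x grows by 9 each step until capped at 5234; fixed point is x=5234
Step 3: iterations = ceil(5234/9) = 582

582


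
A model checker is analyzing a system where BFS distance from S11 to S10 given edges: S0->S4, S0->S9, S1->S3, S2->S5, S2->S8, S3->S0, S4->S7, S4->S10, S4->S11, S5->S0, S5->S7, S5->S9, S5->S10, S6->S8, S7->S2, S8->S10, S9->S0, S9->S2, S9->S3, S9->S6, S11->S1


BFS layer-by-layer from S11:
  dist 0: {S11}
  dist 1: {S1}
  dist 2: {S3}
  dist 3: {S0}
  dist 4: {S4, S9}
  dist 5: {S2, S6, S7, S10}
  -> S10 reached at distance 5
Shortest path length = 5

5


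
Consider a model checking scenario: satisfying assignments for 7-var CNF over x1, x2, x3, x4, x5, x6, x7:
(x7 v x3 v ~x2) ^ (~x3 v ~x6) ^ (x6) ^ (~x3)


CNF with 4 clauses over 7 vars (128 assignments).
An assignment satisfies CNF iff every clause has >=1 true literal.
Check each row (bits = x1,x2,x3,x4,x5,x6,x7; clause T/F shown):
  row 0 [0000000]: clauses=TTFT -> 0
  row 1 [0000001]: clauses=TTFT -> 0
  row 2 [0000010]: clauses=TTTT -> 1
  row 3 [0000011]: clauses=TTTT -> 1
  row 4 [0000100]: clauses=TTFT -> 0
  (every remaining row is evaluated the same way; all 128 results are listed next)
Full result column, 8 rows per line (x1,x2,x3,x4 fixed per line; x5,x6,x7 runs 000..111 left to right):
  rows 0-7 [x1,x2,x3,x4=0000]: 00110011  (ones: 4)
  rows 8-15 [x1,x2,x3,x4=0001]: 00110011  (ones: 4)
  rows 16-23 [x1,x2,x3,x4=0010]: 00000000  (ones: 0)
  rows 24-31 [x1,x2,x3,x4=0011]: 00000000  (ones: 0)
  rows 32-39 [x1,x2,x3,x4=0100]: 00010001  (ones: 2)
  rows 40-47 [x1,x2,x3,x4=0101]: 00010001  (ones: 2)
  rows 48-55 [x1,x2,x3,x4=0110]: 00000000  (ones: 0)
  rows 56-63 [x1,x2,x3,x4=0111]: 00000000  (ones: 0)
  rows 64-71 [x1,x2,x3,x4=1000]: 00110011  (ones: 4)
  rows 72-79 [x1,x2,x3,x4=1001]: 00110011  (ones: 4)
  rows 80-87 [x1,x2,x3,x4=1010]: 00000000  (ones: 0)
  rows 88-95 [x1,x2,x3,x4=1011]: 00000000  (ones: 0)
  rows 96-103 [x1,x2,x3,x4=1100]: 00010001  (ones: 2)
  rows 104-111 [x1,x2,x3,x4=1101]: 00010001  (ones: 2)
  rows 112-119 [x1,x2,x3,x4=1110]: 00000000  (ones: 0)
  rows 120-127 [x1,x2,x3,x4=1111]: 00000000  (ones: 0)
Satisfying assignments = 4+4+0+0+2+2+0+0+4+4+0+0+2+2+0+0 = 24

24


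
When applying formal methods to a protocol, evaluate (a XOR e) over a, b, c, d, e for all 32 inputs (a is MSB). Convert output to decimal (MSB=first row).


Formula: (a XOR e) over a, b, c, d, e (32 rows)
Evaluate each row (bits = a,b,c,d,e, MSB first):
  row 0 [00000]: (0 XOR 0) -> 0
  row 1 [00001]: (0 XOR 1) -> 1
  row 2 [00010]: (0 XOR 0) -> 0
  row 3 [00011]: (0 XOR 1) -> 1
  row 4 [00100]: (0 XOR 0) -> 0
  row 5 [00101]: (0 XOR 1) -> 1
  row 6 [00110]: (0 XOR 0) -> 0
  row 7 [00111]: (0 XOR 1) -> 1
  row 8 [01000]: (0 XOR 0) -> 0
  row 9 [01001]: (0 XOR 1) -> 1
  row 10 [01010]: (0 XOR 0) -> 0
  row 11 [01011]: (0 XOR 1) -> 1
  row 12 [01100]: (0 XOR 0) -> 0
  row 13 [01101]: (0 XOR 1) -> 1
  row 14 [01110]: (0 XOR 0) -> 0
  row 15 [01111]: (0 XOR 1) -> 1
  row 16 [10000]: (1 XOR 0) -> 1
  row 17 [10001]: (1 XOR 1) -> 0
  row 18 [10010]: (1 XOR 0) -> 1
  row 19 [10011]: (1 XOR 1) -> 0
  row 20 [10100]: (1 XOR 0) -> 1
  row 21 [10101]: (1 XOR 1) -> 0
  row 22 [10110]: (1 XOR 0) -> 1
  row 23 [10111]: (1 XOR 1) -> 0
  row 24 [11000]: (1 XOR 0) -> 1
  row 25 [11001]: (1 XOR 1) -> 0
  row 26 [11010]: (1 XOR 0) -> 1
  row 27 [11011]: (1 XOR 1) -> 0
  row 28 [11100]: (1 XOR 0) -> 1
  row 29 [11101]: (1 XOR 1) -> 0
  row 30 [11110]: (1 XOR 0) -> 1
  row 31 [11111]: (1 XOR 1) -> 0
Full result column, 4 rows per line (a,b,c fixed per line; d,e runs 00..11 left to right):
  rows 0-3 [a,b,c=000]: 0101  = hex 5
  rows 4-7 [a,b,c=001]: 0101  = hex 5
  rows 8-11 [a,b,c=010]: 0101  = hex 5
  rows 12-15 [a,b,c=011]: 0101  = hex 5
  rows 16-19 [a,b,c=100]: 1010  = hex A
  rows 20-23 [a,b,c=101]: 1010  = hex A
  rows 24-27 [a,b,c=110]: 1010  = hex A
  rows 28-31 [a,b,c=111]: 1010  = hex A
Output column (row 0 .. row 31) = 01010101010101011010101010101010
Output column grouped in 4s = 0101 0101 0101 0101 1010 1010 1010 1010 = 0x5555AAAA
Convert to decimal digit by digit (value = value*16 + digit):
  5 -> 5
  5*16 + 5 = 85
  85*16 + 5 = 1365
  1365*16 + 5 = 21845
  21845*16 + 10 (A) = 349530
  349530*16 + 10 (A) = 5592490
  5592490*16 + 10 (A) = 89479850
  89479850*16 + 10 (A) = 1431677610
Decimal = 1431677610

1431677610


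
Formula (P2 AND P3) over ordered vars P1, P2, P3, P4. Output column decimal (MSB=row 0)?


Formula: (P2 AND P3) over P1, P2, P3, P4 (16 rows)
Evaluate each row (bits = P1,P2,P3,P4, MSB first):
  row 0 [0000]: (0 AND 0) -> 0
  row 1 [0001]: (0 AND 0) -> 0
  row 2 [0010]: (0 AND 1) -> 0
  row 3 [0011]: (0 AND 1) -> 0
  row 4 [0100]: (1 AND 0) -> 0
  row 5 [0101]: (1 AND 0) -> 0
  row 6 [0110]: (1 AND 1) -> 1
  row 7 [0111]: (1 AND 1) -> 1
  row 8 [1000]: (0 AND 0) -> 0
  row 9 [1001]: (0 AND 0) -> 0
  row 10 [1010]: (0 AND 1) -> 0
  row 11 [1011]: (0 AND 1) -> 0
  row 12 [1100]: (1 AND 0) -> 0
  row 13 [1101]: (1 AND 0) -> 0
  row 14 [1110]: (1 AND 1) -> 1
  row 15 [1111]: (1 AND 1) -> 1
Full result column, 4 rows per line (P1,P2 fixed per line; P3,P4 runs 00..11 left to right):
  rows 0-3 [P1,P2=00]: 0000  = hex 0
  rows 4-7 [P1,P2=01]: 0011  = hex 3
  rows 8-11 [P1,P2=10]: 0000  = hex 0
  rows 12-15 [P1,P2=11]: 0011  = hex 3
Output column (row 0 .. row 15) = 0000001100000011
Output column grouped in 4s = 0000 0011 0000 0011 = 0x0303
Convert to decimal digit by digit (value = value*16 + digit):
  0 -> 0
  0*16 + 3 = 3
  3*16 + 0 = 48
  48*16 + 3 = 771
Decimal = 771

771


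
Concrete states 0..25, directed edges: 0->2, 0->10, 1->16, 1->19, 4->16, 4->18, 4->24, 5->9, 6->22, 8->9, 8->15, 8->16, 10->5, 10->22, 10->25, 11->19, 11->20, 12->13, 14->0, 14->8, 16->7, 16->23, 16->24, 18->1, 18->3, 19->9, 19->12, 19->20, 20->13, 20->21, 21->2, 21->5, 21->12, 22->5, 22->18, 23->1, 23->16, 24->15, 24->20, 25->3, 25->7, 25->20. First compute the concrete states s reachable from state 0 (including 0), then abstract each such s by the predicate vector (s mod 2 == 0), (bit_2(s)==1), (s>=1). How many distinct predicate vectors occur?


BFS from 0:
Concrete reachable: {0, 1, 2, 3, 5, 7, 9, 10, 12, 13, 15, 16, 18, 19, 20, 21, 22, 23, 24, 25}
Abstract via predicates (s mod 2 == 0), (bit_2(s)==1), (s>=1):
  (0,0,1) <- {1, 3, 9, 19, 25}
  (0,1,1) <- {5, 7, 13, 15, 21, 23}
  (1,0,0) <- {0}
  (1,0,1) <- {2, 10, 16, 18, 24}
  (1,1,1) <- {12, 20, 22}
Distinct abstract states = 5

5


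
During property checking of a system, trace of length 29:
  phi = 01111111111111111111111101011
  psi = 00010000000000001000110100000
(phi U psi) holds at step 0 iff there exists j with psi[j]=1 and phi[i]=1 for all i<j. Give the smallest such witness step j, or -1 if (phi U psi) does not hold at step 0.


(phi U psi) at 0: need smallest j with psi[j]=1 and phi[i]=1 for all i in [0,j).
Scan from step 0:
  step 0: phi=0 -> phi-prefix broken from here
  step 3: psi=1 but phi already failed -> not a witness
  step 16: psi=1 but phi already failed -> not a witness
  step 20: psi=1 but phi already failed -> not a witness
  step 21: psi=1 but phi already failed -> not a witness
  step 23: psi=1 but phi already failed -> not a witness
  end of trace: no witness -> -1
Witness step = -1

-1


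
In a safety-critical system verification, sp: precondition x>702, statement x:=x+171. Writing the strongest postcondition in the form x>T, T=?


Formula: sp(P, x:=E) = exists old_x. (x = E[old_x/x]) AND P[old_x/x] (old_x is the value of x before the assignment; eliminate old_x by solving x = E[old_x/x] for old_x)
Step 1: Precondition P: x>702, i.e. old_x > 702
Step 2: Assignment gives x = old_x + 171, so old_x = x - 171
Step 3: Substitute into P: x - 171 > 702
Step 4: Simplify: x > 702+171 = 873

873


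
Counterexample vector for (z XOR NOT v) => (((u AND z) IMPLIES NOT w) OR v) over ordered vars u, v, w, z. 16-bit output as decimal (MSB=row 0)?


F1 = (z XOR NOT v)
F2 = (((u AND z) IMPLIES NOT w) OR v)
Counterexample to F1=>F2 is where F1=1 and F2=0.
Evaluate each row (bits = u,v,w,z, MSB first):
  row 0 [0000]: F1=1 F2=1 -> F1&~F2 -> 0
  row 1 [0001]: F1=0 F2=1 -> F1&~F2 -> 0
  row 2 [0010]: F1=1 F2=1 -> F1&~F2 -> 0
  row 3 [0011]: F1=0 F2=1 -> F1&~F2 -> 0
  row 4 [0100]: F1=0 F2=1 -> F1&~F2 -> 0
  row 5 [0101]: F1=1 F2=1 -> F1&~F2 -> 0
  row 6 [0110]: F1=0 F2=1 -> F1&~F2 -> 0
  row 7 [0111]: F1=1 F2=1 -> F1&~F2 -> 0
  row 8 [1000]: F1=1 F2=1 -> F1&~F2 -> 0
  row 9 [1001]: F1=0 F2=1 -> F1&~F2 -> 0
  row 10 [1010]: F1=1 F2=1 -> F1&~F2 -> 0
  row 11 [1011]: F1=0 F2=0 -> F1&~F2 -> 0
  row 12 [1100]: F1=0 F2=1 -> F1&~F2 -> 0
  row 13 [1101]: F1=1 F2=1 -> F1&~F2 -> 0
  row 14 [1110]: F1=0 F2=1 -> F1&~F2 -> 0
  row 15 [1111]: F1=1 F2=1 -> F1&~F2 -> 0
Full result column, 4 rows per line (u,v fixed per line; w,z runs 00..11 left to right):
  rows 0-3 [u,v=00]: 0000  = hex 0
  rows 4-7 [u,v=01]: 0000  = hex 0
  rows 8-11 [u,v=10]: 0000  = hex 0
  rows 12-15 [u,v=11]: 0000  = hex 0
Counterexample vector (row 0 .. row 15) = 0000000000000000
Output column grouped in 4s = 0000 0000 0000 0000 = 0x0000
Convert to decimal digit by digit (value = value*16 + digit):
  0 -> 0
  0*16 + 0 = 0
  0*16 + 0 = 0
  0*16 + 0 = 0
Decimal = 0

0


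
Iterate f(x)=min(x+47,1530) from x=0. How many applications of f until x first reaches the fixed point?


Step 1: x=0, cap=1530, increment=47
Step 2: x grows by 47 each step until capped at 1530; fixed point is x=1530
Step 3: iterations = ceil(1530/47) = 33

33


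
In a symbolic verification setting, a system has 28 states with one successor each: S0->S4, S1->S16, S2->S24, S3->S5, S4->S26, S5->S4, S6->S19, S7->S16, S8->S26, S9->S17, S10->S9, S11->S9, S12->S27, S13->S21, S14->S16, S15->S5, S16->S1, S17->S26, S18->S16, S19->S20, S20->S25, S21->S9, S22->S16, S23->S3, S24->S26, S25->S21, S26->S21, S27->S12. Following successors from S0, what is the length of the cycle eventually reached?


Trace from S0 until a state repeats:
  S0 -> S4 -> S26 -> S21 -> S9 -> S17 -> S26
S26 first seen at step 2, revisited at step 6.
Cycle length = 6 - 2 = 4

4


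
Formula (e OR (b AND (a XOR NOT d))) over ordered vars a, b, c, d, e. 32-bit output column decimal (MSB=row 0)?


Formula: (e OR (b AND (a XOR NOT d))) over a, b, c, d, e (32 rows)
Evaluate each row (bits = a,b,c,d,e, MSB first):
  row 0 [00000]: (0 OR (0 AND (0 XOR NOT 0))) -> 0
  row 1 [00001]: (1 OR (0 AND (0 XOR NOT 0))) -> 1
  row 2 [00010]: (0 OR (0 AND (0 XOR NOT 1))) -> 0
  row 3 [00011]: (1 OR (0 AND (0 XOR NOT 1))) -> 1
  row 4 [00100]: (0 OR (0 AND (0 XOR NOT 0))) -> 0
  row 5 [00101]: (1 OR (0 AND (0 XOR NOT 0))) -> 1
  row 6 [00110]: (0 OR (0 AND (0 XOR NOT 1))) -> 0
  row 7 [00111]: (1 OR (0 AND (0 XOR NOT 1))) -> 1
  row 8 [01000]: (0 OR (1 AND (0 XOR NOT 0))) -> 1
  row 9 [01001]: (1 OR (1 AND (0 XOR NOT 0))) -> 1
  row 10 [01010]: (0 OR (1 AND (0 XOR NOT 1))) -> 0
  row 11 [01011]: (1 OR (1 AND (0 XOR NOT 1))) -> 1
  row 12 [01100]: (0 OR (1 AND (0 XOR NOT 0))) -> 1
  row 13 [01101]: (1 OR (1 AND (0 XOR NOT 0))) -> 1
  row 14 [01110]: (0 OR (1 AND (0 XOR NOT 1))) -> 0
  row 15 [01111]: (1 OR (1 AND (0 XOR NOT 1))) -> 1
  row 16 [10000]: (0 OR (0 AND (1 XOR NOT 0))) -> 0
  row 17 [10001]: (1 OR (0 AND (1 XOR NOT 0))) -> 1
  row 18 [10010]: (0 OR (0 AND (1 XOR NOT 1))) -> 0
  row 19 [10011]: (1 OR (0 AND (1 XOR NOT 1))) -> 1
  row 20 [10100]: (0 OR (0 AND (1 XOR NOT 0))) -> 0
  row 21 [10101]: (1 OR (0 AND (1 XOR NOT 0))) -> 1
  row 22 [10110]: (0 OR (0 AND (1 XOR NOT 1))) -> 0
  row 23 [10111]: (1 OR (0 AND (1 XOR NOT 1))) -> 1
  row 24 [11000]: (0 OR (1 AND (1 XOR NOT 0))) -> 0
  row 25 [11001]: (1 OR (1 AND (1 XOR NOT 0))) -> 1
  row 26 [11010]: (0 OR (1 AND (1 XOR NOT 1))) -> 1
  row 27 [11011]: (1 OR (1 AND (1 XOR NOT 1))) -> 1
  row 28 [11100]: (0 OR (1 AND (1 XOR NOT 0))) -> 0
  row 29 [11101]: (1 OR (1 AND (1 XOR NOT 0))) -> 1
  row 30 [11110]: (0 OR (1 AND (1 XOR NOT 1))) -> 1
  row 31 [11111]: (1 OR (1 AND (1 XOR NOT 1))) -> 1
Full result column, 4 rows per line (a,b,c fixed per line; d,e runs 00..11 left to right):
  rows 0-3 [a,b,c=000]: 0101  = hex 5
  rows 4-7 [a,b,c=001]: 0101  = hex 5
  rows 8-11 [a,b,c=010]: 1101  = hex D
  rows 12-15 [a,b,c=011]: 1101  = hex D
  rows 16-19 [a,b,c=100]: 0101  = hex 5
  rows 20-23 [a,b,c=101]: 0101  = hex 5
  rows 24-27 [a,b,c=110]: 0111  = hex 7
  rows 28-31 [a,b,c=111]: 0111  = hex 7
Output column (row 0 .. row 31) = 01010101110111010101010101110111
Output column grouped in 4s = 0101 0101 1101 1101 0101 0101 0111 0111 = 0x55DD5577
Convert to decimal digit by digit (value = value*16 + digit):
  5 -> 5
  5*16 + 5 = 85
  85*16 + 13 (D) = 1373
  1373*16 + 13 (D) = 21981
  21981*16 + 5 = 351701
  351701*16 + 5 = 5627221
  5627221*16 + 7 = 90035543
  90035543*16 + 7 = 1440568695
Decimal = 1440568695

1440568695


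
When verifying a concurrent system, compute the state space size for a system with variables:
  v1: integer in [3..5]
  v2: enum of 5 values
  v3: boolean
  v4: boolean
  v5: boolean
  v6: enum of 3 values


State space = product of domain sizes of all variables.
Domain sizes:
  v1 (integer in [3..5]): 3
  v2 (enum of 5 values): 5
  v3 (boolean): 2
  v4 (boolean): 2
  v5 (boolean): 2
  v6 (enum of 3 values): 3
Product = 3 * 5 * 2 * 2 * 2 * 3 = 360

360


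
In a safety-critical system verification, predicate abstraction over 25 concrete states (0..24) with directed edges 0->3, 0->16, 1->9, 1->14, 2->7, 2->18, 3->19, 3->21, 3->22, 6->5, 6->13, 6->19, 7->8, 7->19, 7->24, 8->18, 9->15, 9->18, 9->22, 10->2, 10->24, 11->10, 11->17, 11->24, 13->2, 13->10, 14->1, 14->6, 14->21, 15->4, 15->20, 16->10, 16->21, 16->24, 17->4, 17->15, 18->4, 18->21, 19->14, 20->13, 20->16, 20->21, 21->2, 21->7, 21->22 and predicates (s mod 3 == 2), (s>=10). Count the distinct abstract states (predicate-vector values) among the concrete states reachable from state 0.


BFS from 0:
Concrete reachable: {0, 1, 2, 3, 4, 5, 6, 7, 8, 9, 10, 13, 14, 15, 16, 18, 19, 20, 21, 22, 24}
Abstract via predicates (s mod 3 == 2), (s>=10):
  (0,0) <- {0, 1, 3, 4, 6, 7, 9}
  (0,1) <- {10, 13, 15, 16, 18, 19, 21, 22, 24}
  (1,0) <- {2, 5, 8}
  (1,1) <- {14, 20}
Distinct abstract states = 4

4


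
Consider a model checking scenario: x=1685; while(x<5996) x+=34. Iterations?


Step 1: x goes from 1685 toward 5996 by 34; the body runs while x<5996, so iterations = ceil((bound-start)/step)
Step 2: Distance=4311
Step 3: ceil(4311/34)=127

127


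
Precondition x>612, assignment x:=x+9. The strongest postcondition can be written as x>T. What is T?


Formula: sp(P, x:=E) = exists old_x. (x = E[old_x/x]) AND P[old_x/x] (old_x is the value of x before the assignment; eliminate old_x by solving x = E[old_x/x] for old_x)
Step 1: Precondition P: x>612, i.e. old_x > 612
Step 2: Assignment gives x = old_x + 9, so old_x = x - 9
Step 3: Substitute into P: x - 9 > 612
Step 4: Simplify: x > 612+9 = 621

621


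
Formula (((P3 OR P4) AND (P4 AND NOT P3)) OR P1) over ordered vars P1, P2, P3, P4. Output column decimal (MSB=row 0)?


Formula: (((P3 OR P4) AND (P4 AND NOT P3)) OR P1) over P1, P2, P3, P4 (16 rows)
Evaluate each row (bits = P1,P2,P3,P4, MSB first):
  row 0 [0000]: (((0 OR 0) AND (0 AND NOT 0)) OR 0) -> 0
  row 1 [0001]: (((0 OR 1) AND (1 AND NOT 0)) OR 0) -> 1
  row 2 [0010]: (((1 OR 0) AND (0 AND NOT 1)) OR 0) -> 0
  row 3 [0011]: (((1 OR 1) AND (1 AND NOT 1)) OR 0) -> 0
  row 4 [0100]: (((0 OR 0) AND (0 AND NOT 0)) OR 0) -> 0
  row 5 [0101]: (((0 OR 1) AND (1 AND NOT 0)) OR 0) -> 1
  row 6 [0110]: (((1 OR 0) AND (0 AND NOT 1)) OR 0) -> 0
  row 7 [0111]: (((1 OR 1) AND (1 AND NOT 1)) OR 0) -> 0
  row 8 [1000]: (((0 OR 0) AND (0 AND NOT 0)) OR 1) -> 1
  row 9 [1001]: (((0 OR 1) AND (1 AND NOT 0)) OR 1) -> 1
  row 10 [1010]: (((1 OR 0) AND (0 AND NOT 1)) OR 1) -> 1
  row 11 [1011]: (((1 OR 1) AND (1 AND NOT 1)) OR 1) -> 1
  row 12 [1100]: (((0 OR 0) AND (0 AND NOT 0)) OR 1) -> 1
  row 13 [1101]: (((0 OR 1) AND (1 AND NOT 0)) OR 1) -> 1
  row 14 [1110]: (((1 OR 0) AND (0 AND NOT 1)) OR 1) -> 1
  row 15 [1111]: (((1 OR 1) AND (1 AND NOT 1)) OR 1) -> 1
Full result column, 4 rows per line (P1,P2 fixed per line; P3,P4 runs 00..11 left to right):
  rows 0-3 [P1,P2=00]: 0100  = hex 4
  rows 4-7 [P1,P2=01]: 0100  = hex 4
  rows 8-11 [P1,P2=10]: 1111  = hex F
  rows 12-15 [P1,P2=11]: 1111  = hex F
Output column (row 0 .. row 15) = 0100010011111111
Output column grouped in 4s = 0100 0100 1111 1111 = 0x44FF
Convert to decimal digit by digit (value = value*16 + digit):
  4 -> 4
  4*16 + 4 = 68
  68*16 + 15 (F) = 1103
  1103*16 + 15 (F) = 17663
Decimal = 17663

17663


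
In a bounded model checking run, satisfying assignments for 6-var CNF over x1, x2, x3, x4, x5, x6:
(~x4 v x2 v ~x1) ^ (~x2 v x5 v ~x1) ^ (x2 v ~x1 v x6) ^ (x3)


CNF with 4 clauses over 6 vars (64 assignments).
An assignment satisfies CNF iff every clause has >=1 true literal.
Check each row (bits = x1,x2,x3,x4,x5,x6; clause T/F shown):
  row 0 [000000]: clauses=TTTF -> 0
  row 1 [000001]: clauses=TTTF -> 0
  row 2 [000010]: clauses=TTTF -> 0
  row 3 [000011]: clauses=TTTF -> 0
  row 4 [000100]: clauses=TTTF -> 0
  (every remaining row is evaluated the same way; all 64 results are listed next)
Full result column, 8 rows per line (x1,x2,x3 fixed per line; x4,x5,x6 runs 000..111 left to right):
  rows 0-7 [x1,x2,x3=000]: 00000000  (ones: 0)
  rows 8-15 [x1,x2,x3=001]: 11111111  (ones: 8)
  rows 16-23 [x1,x2,x3=010]: 00000000  (ones: 0)
  rows 24-31 [x1,x2,x3=011]: 11111111  (ones: 8)
  rows 32-39 [x1,x2,x3=100]: 00000000  (ones: 0)
  rows 40-47 [x1,x2,x3=101]: 01010000  (ones: 2)
  rows 48-55 [x1,x2,x3=110]: 00000000  (ones: 0)
  rows 56-63 [x1,x2,x3=111]: 00110011  (ones: 4)
Satisfying assignments = 0+8+0+8+0+2+0+4 = 22

22


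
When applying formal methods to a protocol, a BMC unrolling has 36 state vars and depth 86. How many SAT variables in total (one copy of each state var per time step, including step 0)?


BMC unrolls to depth k, creating one copy of each state var for steps 0..k.
Step count = 86 + 1 = 87 (steps 0 through 86)
Vars per step = 36
Total = 36 * 87 = 3132

3132


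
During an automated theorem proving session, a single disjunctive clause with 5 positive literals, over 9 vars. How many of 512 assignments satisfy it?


Step 1: Total=2^9=512
Step 2: Unsat when all 5 false: 2^4=16
Step 3: Sat=512-16=496

496


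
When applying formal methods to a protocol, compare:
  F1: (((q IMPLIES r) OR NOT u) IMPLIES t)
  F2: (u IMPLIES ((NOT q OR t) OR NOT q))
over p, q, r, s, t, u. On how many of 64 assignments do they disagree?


F1 = (((q IMPLIES r) OR NOT u) IMPLIES t)
F2 = (u IMPLIES ((NOT q OR t) OR NOT q))
Evaluate both on each of 64 rows (bits = p,q,r,s,t,u):
  row 0 [000000]: F1=0 F2=1 (differ) -> 1
  row 1 [000001]: F1=0 F2=1 (differ) -> 1
  row 2 [000010]: F1=1 F2=1 -> 0
  row 3 [000011]: F1=1 F2=1 -> 0
  row 4 [000100]: F1=0 F2=1 (differ) -> 1
  (every remaining row is evaluated the same way; all 64 results are listed next)
Full result column, 8 rows per line (p,q,r fixed per line; s,t,u runs 000..111 left to right):
  rows 0-7 [p,q,r=000]: 11001100  (ones: 4)
  rows 8-15 [p,q,r=001]: 11001100  (ones: 4)
  rows 16-23 [p,q,r=010]: 11001100  (ones: 4)
  rows 24-31 [p,q,r=011]: 10001000  (ones: 2)
  rows 32-39 [p,q,r=100]: 11001100  (ones: 4)
  rows 40-47 [p,q,r=101]: 11001100  (ones: 4)
  rows 48-55 [p,q,r=110]: 11001100  (ones: 4)
  rows 56-63 [p,q,r=111]: 10001000  (ones: 2)
Disagreements = 4+4+4+2+4+4+4+2 = 28

28


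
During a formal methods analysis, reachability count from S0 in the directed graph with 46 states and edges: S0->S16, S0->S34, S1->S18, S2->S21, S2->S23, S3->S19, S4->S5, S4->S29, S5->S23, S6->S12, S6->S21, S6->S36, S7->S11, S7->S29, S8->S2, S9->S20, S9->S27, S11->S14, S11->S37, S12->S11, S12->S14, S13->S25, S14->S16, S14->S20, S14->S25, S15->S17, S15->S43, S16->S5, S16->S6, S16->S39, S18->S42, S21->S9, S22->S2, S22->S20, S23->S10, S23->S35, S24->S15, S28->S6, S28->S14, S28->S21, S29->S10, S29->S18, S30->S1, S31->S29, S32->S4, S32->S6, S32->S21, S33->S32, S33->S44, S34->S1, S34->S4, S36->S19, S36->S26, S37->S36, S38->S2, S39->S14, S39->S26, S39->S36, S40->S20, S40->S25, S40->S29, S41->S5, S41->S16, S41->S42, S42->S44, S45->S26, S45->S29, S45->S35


BFS from S0:
  layer 0: {S0}
  layer 1: {S16, S34}
  layer 2: {S1, S4, S5, S6, S39}
  layer 3: {S12, S14, S18, S21, S23, S26, S29, S36}
  layer 4: {S9, S10, S11, S19, S20, S25, S35, S42}
  layer 5: {S27, S37, S44}
Reachable set: {S0, S1, S4, S5, S6, S9, S10, S11, S12, S14, S16, S18, S19, S20, S21, S23, S25, S26, S27, S29, S34, S35, S36, S37, S39, S42, S44}
Count = 27

27


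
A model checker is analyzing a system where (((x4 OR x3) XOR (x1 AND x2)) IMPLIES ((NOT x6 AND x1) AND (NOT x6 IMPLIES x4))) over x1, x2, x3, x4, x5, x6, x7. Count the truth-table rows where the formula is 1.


Formula: (((x4 OR x3) XOR (x1 AND x2)) IMPLIES ((NOT x6 AND x1) AND (NOT x6 IMPLIES x4))) over 7 vars (128 rows)
Evaluate each row (x1, x2, x3, x4, x5, x6, x7 as bits, MSB first):
  row 0 [0000000]: (((0 OR 0) XOR (0 AND 0)) IMPLIES ((NOT 0 AND 0) AND (NOT 0 IMPLIES 0))) -> 1
  row 1 [0000001]: (((0 OR 0) XOR (0 AND 0)) IMPLIES ((NOT 0 AND 0) AND (NOT 0 IMPLIES 0))) -> 1
  row 2 [0000010]: (((0 OR 0) XOR (0 AND 0)) IMPLIES ((NOT 1 AND 0) AND (NOT 1 IMPLIES 0))) -> 1
  row 3 [0000011]: (((0 OR 0) XOR (0 AND 0)) IMPLIES ((NOT 1 AND 0) AND (NOT 1 IMPLIES 0))) -> 1
  row 4 [0000100]: (((0 OR 0) XOR (0 AND 0)) IMPLIES ((NOT 0 AND 0) AND (NOT 0 IMPLIES 0))) -> 1
  (every remaining row is evaluated the same way; all 128 results are listed next)
Full result column, 8 rows per line (x1,x2,x3,x4 fixed per line; x5,x6,x7 runs 000..111 left to right):
  rows 0-7 [x1,x2,x3,x4=0000]: 11111111  (ones: 8)
  rows 8-15 [x1,x2,x3,x4=0001]: 00000000  (ones: 0)
  rows 16-23 [x1,x2,x3,x4=0010]: 00000000  (ones: 0)
  rows 24-31 [x1,x2,x3,x4=0011]: 00000000  (ones: 0)
  rows 32-39 [x1,x2,x3,x4=0100]: 11111111  (ones: 8)
  rows 40-47 [x1,x2,x3,x4=0101]: 00000000  (ones: 0)
  rows 48-55 [x1,x2,x3,x4=0110]: 00000000  (ones: 0)
  rows 56-63 [x1,x2,x3,x4=0111]: 00000000  (ones: 0)
  rows 64-71 [x1,x2,x3,x4=1000]: 11111111  (ones: 8)
  rows 72-79 [x1,x2,x3,x4=1001]: 11001100  (ones: 4)
  rows 80-87 [x1,x2,x3,x4=1010]: 00000000  (ones: 0)
  rows 88-95 [x1,x2,x3,x4=1011]: 11001100  (ones: 4)
  rows 96-103 [x1,x2,x3,x4=1100]: 00000000  (ones: 0)
  rows 104-111 [x1,x2,x3,x4=1101]: 11111111  (ones: 8)
  rows 112-119 [x1,x2,x3,x4=1110]: 11111111  (ones: 8)
  rows 120-127 [x1,x2,x3,x4=1111]: 11111111  (ones: 8)
Count of 1-rows = 8+0+0+0+8+0+0+0+8+4+0+4+0+8+8+8 = 56

56


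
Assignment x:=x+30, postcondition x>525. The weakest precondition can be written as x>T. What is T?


Formula: wp(x:=E, P) = P[E/x] (substitute E for x in postcondition)
Step 1: Postcondition: x>525
Step 2: Substitute x+30 for x: x+30>525
Step 3: Solve for x: x > 525-30 = 495

495


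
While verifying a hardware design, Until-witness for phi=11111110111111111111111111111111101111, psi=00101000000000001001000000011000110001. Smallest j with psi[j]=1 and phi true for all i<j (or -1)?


(phi U psi) at 0: need smallest j with psi[j]=1 and phi[i]=1 for all i in [0,j).
Scan from step 0:
  step 0: phi=1, psi=0 -> continue
  step 1: phi=1, psi=0 -> continue
  step 2: psi=1 and phi held for [0,2) -> witness found
Witness step = 2

2


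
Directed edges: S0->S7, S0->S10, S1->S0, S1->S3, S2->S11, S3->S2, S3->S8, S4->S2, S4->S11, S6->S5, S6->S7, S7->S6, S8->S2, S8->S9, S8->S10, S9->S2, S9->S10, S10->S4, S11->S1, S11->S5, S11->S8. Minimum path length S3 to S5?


BFS layer-by-layer from S3:
  dist 0: {S3}
  dist 1: {S2, S8}
  dist 2: {S9, S10, S11}
  dist 3: {S1, S4, S5}
  -> S5 reached at distance 3
Shortest path length = 3

3


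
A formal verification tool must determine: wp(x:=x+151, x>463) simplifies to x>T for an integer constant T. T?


Formula: wp(x:=E, P) = P[E/x] (substitute E for x in postcondition)
Step 1: Postcondition: x>463
Step 2: Substitute x+151 for x: x+151>463
Step 3: Solve for x: x > 463-151 = 312

312


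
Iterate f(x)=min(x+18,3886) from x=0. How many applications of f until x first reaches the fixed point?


Step 1: x=0, cap=3886, increment=18
Step 2: x grows by 18 each step until capped at 3886; fixed point is x=3886
Step 3: iterations = ceil(3886/18) = 216

216


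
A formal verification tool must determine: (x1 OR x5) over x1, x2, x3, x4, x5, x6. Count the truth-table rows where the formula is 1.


Formula: (x1 OR x5) over 6 vars (64 rows)
Evaluate each row (x1, x2, x3, x4, x5, x6 as bits, MSB first):
  row 0 [000000]: (0 OR 0) -> 0
  row 1 [000001]: (0 OR 0) -> 0
  row 2 [000010]: (0 OR 1) -> 1
  row 3 [000011]: (0 OR 1) -> 1
  row 4 [000100]: (0 OR 0) -> 0
  (every remaining row is evaluated the same way; all 64 results are listed next)
Full result column, 8 rows per line (x1,x2,x3 fixed per line; x4,x5,x6 runs 000..111 left to right):
  rows 0-7 [x1,x2,x3=000]: 00110011  (ones: 4)
  rows 8-15 [x1,x2,x3=001]: 00110011  (ones: 4)
  rows 16-23 [x1,x2,x3=010]: 00110011  (ones: 4)
  rows 24-31 [x1,x2,x3=011]: 00110011  (ones: 4)
  rows 32-39 [x1,x2,x3=100]: 11111111  (ones: 8)
  rows 40-47 [x1,x2,x3=101]: 11111111  (ones: 8)
  rows 48-55 [x1,x2,x3=110]: 11111111  (ones: 8)
  rows 56-63 [x1,x2,x3=111]: 11111111  (ones: 8)
Count of 1-rows = 4+4+4+4+8+8+8+8 = 48

48


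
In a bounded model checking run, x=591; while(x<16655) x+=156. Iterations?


Step 1: x goes from 591 toward 16655 by 156; the body runs while x<16655, so iterations = ceil((bound-start)/step)
Step 2: Distance=16064
Step 3: ceil(16064/156)=103

103


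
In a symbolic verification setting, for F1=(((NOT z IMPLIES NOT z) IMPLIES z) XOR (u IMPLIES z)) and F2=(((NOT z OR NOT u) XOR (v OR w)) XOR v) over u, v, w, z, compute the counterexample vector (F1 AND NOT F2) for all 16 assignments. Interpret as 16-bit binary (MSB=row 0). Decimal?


F1 = (((NOT z IMPLIES NOT z) IMPLIES z) XOR (u IMPLIES z))
F2 = (((NOT z OR NOT u) XOR (v OR w)) XOR v)
Counterexample to F1=>F2 is where F1=1 and F2=0.
Evaluate each row (bits = u,v,w,z, MSB first):
  row 0 [0000]: F1=1 F2=1 -> F1&~F2 -> 0
  row 1 [0001]: F1=0 F2=1 -> F1&~F2 -> 0
  row 2 [0010]: F1=1 F2=0 -> F1&~F2 -> 1
  row 3 [0011]: F1=0 F2=0 -> F1&~F2 -> 0
  row 4 [0100]: F1=1 F2=1 -> F1&~F2 -> 0
  row 5 [0101]: F1=0 F2=1 -> F1&~F2 -> 0
  row 6 [0110]: F1=1 F2=1 -> F1&~F2 -> 0
  row 7 [0111]: F1=0 F2=1 -> F1&~F2 -> 0
  row 8 [1000]: F1=0 F2=1 -> F1&~F2 -> 0
  row 9 [1001]: F1=0 F2=0 -> F1&~F2 -> 0
  row 10 [1010]: F1=0 F2=0 -> F1&~F2 -> 0
  row 11 [1011]: F1=0 F2=1 -> F1&~F2 -> 0
  row 12 [1100]: F1=0 F2=1 -> F1&~F2 -> 0
  row 13 [1101]: F1=0 F2=0 -> F1&~F2 -> 0
  row 14 [1110]: F1=0 F2=1 -> F1&~F2 -> 0
  row 15 [1111]: F1=0 F2=0 -> F1&~F2 -> 0
Full result column, 4 rows per line (u,v fixed per line; w,z runs 00..11 left to right):
  rows 0-3 [u,v=00]: 0010  = hex 2
  rows 4-7 [u,v=01]: 0000  = hex 0
  rows 8-11 [u,v=10]: 0000  = hex 0
  rows 12-15 [u,v=11]: 0000  = hex 0
Counterexample vector (row 0 .. row 15) = 0010000000000000
Output column grouped in 4s = 0010 0000 0000 0000 = 0x2000
Convert to decimal digit by digit (value = value*16 + digit):
  2 -> 2
  2*16 + 0 = 32
  32*16 + 0 = 512
  512*16 + 0 = 8192
Decimal = 8192

8192


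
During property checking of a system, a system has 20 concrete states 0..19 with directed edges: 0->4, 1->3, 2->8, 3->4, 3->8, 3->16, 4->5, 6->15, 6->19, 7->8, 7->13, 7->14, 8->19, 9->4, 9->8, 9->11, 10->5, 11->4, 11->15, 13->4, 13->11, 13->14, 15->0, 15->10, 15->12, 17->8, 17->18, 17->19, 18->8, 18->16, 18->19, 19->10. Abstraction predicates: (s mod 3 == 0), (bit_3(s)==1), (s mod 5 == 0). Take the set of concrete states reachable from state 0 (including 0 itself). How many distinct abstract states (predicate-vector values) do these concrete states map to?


BFS from 0:
Concrete reachable: {0, 4, 5}
Abstract via predicates (s mod 3 == 0), (bit_3(s)==1), (s mod 5 == 0):
  (0,0,0) <- {4}
  (0,0,1) <- {5}
  (1,0,1) <- {0}
Distinct abstract states = 3

3


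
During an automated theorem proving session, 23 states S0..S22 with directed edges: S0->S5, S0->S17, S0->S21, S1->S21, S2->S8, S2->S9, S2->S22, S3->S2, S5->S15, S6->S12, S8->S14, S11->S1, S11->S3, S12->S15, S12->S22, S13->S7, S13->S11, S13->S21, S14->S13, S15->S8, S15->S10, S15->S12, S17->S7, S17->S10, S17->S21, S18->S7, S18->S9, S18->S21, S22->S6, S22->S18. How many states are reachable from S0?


BFS from S0:
  layer 0: {S0}
  layer 1: {S5, S17, S21}
  layer 2: {S7, S10, S15}
  layer 3: {S8, S12}
  layer 4: {S14, S22}
  layer 5: {S6, S13, S18}
  layer 6: {S9, S11}
  layer 7: {S1, S3}
  layer 8: {S2}
Reachable set: {S0, S1, S2, S3, S5, S6, S7, S8, S9, S10, S11, S12, S13, S14, S15, S17, S18, S21, S22}
Count = 19

19


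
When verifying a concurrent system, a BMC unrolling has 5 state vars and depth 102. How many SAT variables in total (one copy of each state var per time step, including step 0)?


BMC unrolls to depth k, creating one copy of each state var for steps 0..k.
Step count = 102 + 1 = 103 (steps 0 through 102)
Vars per step = 5
Total = 5 * 103 = 515

515


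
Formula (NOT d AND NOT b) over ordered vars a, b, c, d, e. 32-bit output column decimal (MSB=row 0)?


Formula: (NOT d AND NOT b) over a, b, c, d, e (32 rows)
Evaluate each row (bits = a,b,c,d,e, MSB first):
  row 0 [00000]: (NOT 0 AND NOT 0) -> 1
  row 1 [00001]: (NOT 0 AND NOT 0) -> 1
  row 2 [00010]: (NOT 1 AND NOT 0) -> 0
  row 3 [00011]: (NOT 1 AND NOT 0) -> 0
  row 4 [00100]: (NOT 0 AND NOT 0) -> 1
  row 5 [00101]: (NOT 0 AND NOT 0) -> 1
  row 6 [00110]: (NOT 1 AND NOT 0) -> 0
  row 7 [00111]: (NOT 1 AND NOT 0) -> 0
  row 8 [01000]: (NOT 0 AND NOT 1) -> 0
  row 9 [01001]: (NOT 0 AND NOT 1) -> 0
  row 10 [01010]: (NOT 1 AND NOT 1) -> 0
  row 11 [01011]: (NOT 1 AND NOT 1) -> 0
  row 12 [01100]: (NOT 0 AND NOT 1) -> 0
  row 13 [01101]: (NOT 0 AND NOT 1) -> 0
  row 14 [01110]: (NOT 1 AND NOT 1) -> 0
  row 15 [01111]: (NOT 1 AND NOT 1) -> 0
  row 16 [10000]: (NOT 0 AND NOT 0) -> 1
  row 17 [10001]: (NOT 0 AND NOT 0) -> 1
  row 18 [10010]: (NOT 1 AND NOT 0) -> 0
  row 19 [10011]: (NOT 1 AND NOT 0) -> 0
  row 20 [10100]: (NOT 0 AND NOT 0) -> 1
  row 21 [10101]: (NOT 0 AND NOT 0) -> 1
  row 22 [10110]: (NOT 1 AND NOT 0) -> 0
  row 23 [10111]: (NOT 1 AND NOT 0) -> 0
  row 24 [11000]: (NOT 0 AND NOT 1) -> 0
  row 25 [11001]: (NOT 0 AND NOT 1) -> 0
  row 26 [11010]: (NOT 1 AND NOT 1) -> 0
  row 27 [11011]: (NOT 1 AND NOT 1) -> 0
  row 28 [11100]: (NOT 0 AND NOT 1) -> 0
  row 29 [11101]: (NOT 0 AND NOT 1) -> 0
  row 30 [11110]: (NOT 1 AND NOT 1) -> 0
  row 31 [11111]: (NOT 1 AND NOT 1) -> 0
Full result column, 4 rows per line (a,b,c fixed per line; d,e runs 00..11 left to right):
  rows 0-3 [a,b,c=000]: 1100  = hex C
  rows 4-7 [a,b,c=001]: 1100  = hex C
  rows 8-11 [a,b,c=010]: 0000  = hex 0
  rows 12-15 [a,b,c=011]: 0000  = hex 0
  rows 16-19 [a,b,c=100]: 1100  = hex C
  rows 20-23 [a,b,c=101]: 1100  = hex C
  rows 24-27 [a,b,c=110]: 0000  = hex 0
  rows 28-31 [a,b,c=111]: 0000  = hex 0
Output column (row 0 .. row 31) = 11001100000000001100110000000000
Output column grouped in 4s = 1100 1100 0000 0000 1100 1100 0000 0000 = 0xCC00CC00
Convert to decimal digit by digit (value = value*16 + digit):
  C -> 12
  12*16 + 12 (C) = 204
  204*16 + 0 = 3264
  3264*16 + 0 = 52224
  52224*16 + 12 (C) = 835596
  835596*16 + 12 (C) = 13369548
  13369548*16 + 0 = 213912768
  213912768*16 + 0 = 3422604288
Decimal = 3422604288

3422604288
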